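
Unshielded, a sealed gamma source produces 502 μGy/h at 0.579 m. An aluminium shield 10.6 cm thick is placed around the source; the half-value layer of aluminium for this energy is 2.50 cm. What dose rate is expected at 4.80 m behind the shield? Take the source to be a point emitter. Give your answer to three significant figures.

0.387 μGy/h

Distance alone: (0.579/4.80)² = 0.01455, so 502 × 0.01455 = 7.304 μGy/h.
Shield: 10.6/2.50 = 4.240 half-value layers → attenuation 2^(−4.240) = 0.05292.
Combined: 7.304 × 0.05292 = 0.3865 μGy/h.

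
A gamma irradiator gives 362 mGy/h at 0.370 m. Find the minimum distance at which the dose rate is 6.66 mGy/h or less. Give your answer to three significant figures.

2.73 m

Using I₁d₁² = I₂d₂², d₂ = d₁·√(I₁/I₂).
I₁/I₂ = 362/6.66 = 54.35, so d₂ = 0.370 × √54.35 = 2.728 m.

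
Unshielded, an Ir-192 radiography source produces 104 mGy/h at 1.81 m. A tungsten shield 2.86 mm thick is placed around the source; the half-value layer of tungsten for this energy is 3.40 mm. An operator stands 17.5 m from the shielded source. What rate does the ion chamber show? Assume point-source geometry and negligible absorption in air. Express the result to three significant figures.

Distance alone: (1.81/17.5)² = 0.01070, so 104 × 0.01070 = 1.113 mGy/h.
Shield: 2.86/3.40 = 0.8412 half-value layers → attenuation 2^(−0.8412) = 0.5582.
Combined: 1.113 × 0.5582 = 0.6213 mGy/h.

0.621 mGy/h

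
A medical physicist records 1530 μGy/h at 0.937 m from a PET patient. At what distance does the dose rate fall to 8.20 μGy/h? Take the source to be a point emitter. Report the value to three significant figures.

Using I₁d₁² = I₂d₂², d₂ = d₁·√(I₁/I₂).
I₁/I₂ = 1530/8.20 = 186.6, so d₂ = 0.937 × √186.6 = 12.80 m.

12.8 m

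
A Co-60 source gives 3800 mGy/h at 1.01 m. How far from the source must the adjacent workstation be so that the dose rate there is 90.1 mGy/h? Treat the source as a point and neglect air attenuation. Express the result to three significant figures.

6.56 m

Applying the 1/r² law, d₂ = d₁·√(I₁/I₂).
I₁/I₂ = 3800/90.1 = 42.18, so d₂ = 1.01 × √42.18 = 6.560 m.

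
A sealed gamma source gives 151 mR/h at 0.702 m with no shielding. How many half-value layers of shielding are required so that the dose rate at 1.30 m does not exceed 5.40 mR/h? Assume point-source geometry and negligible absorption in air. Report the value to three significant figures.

3.03 half-value layers

At 1.30 m, distance alone gives (0.702/1.30)² = 0.2916, so 151 × 0.2916 = 44.03 mR/h.
Further attenuation needed: 44.03/5.40 = 8.154.
n = log₂(8.154) = 3.028 half-value layers.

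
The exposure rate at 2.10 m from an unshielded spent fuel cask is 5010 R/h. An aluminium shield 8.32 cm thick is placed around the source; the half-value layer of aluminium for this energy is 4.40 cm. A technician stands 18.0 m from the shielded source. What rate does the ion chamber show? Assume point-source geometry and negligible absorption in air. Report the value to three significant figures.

Distance alone: (2.10/18.0)² = 0.01361, so 5010 × 0.01361 = 68.19 R/h.
Shield: 8.32/4.40 = 1.891 half-value layers → attenuation 2^(−1.891) = 0.2696.
Combined: 68.19 × 0.2696 = 18.38 R/h.

18.4 R/h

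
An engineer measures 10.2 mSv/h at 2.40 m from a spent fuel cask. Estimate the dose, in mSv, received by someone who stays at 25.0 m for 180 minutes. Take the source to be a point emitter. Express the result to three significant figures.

0.282 mSv

Since intensity falls as 1/r², rate at 25.0 m:
10.2 × (2.40/25.0)² = 10.2 × 0.009216 = 0.09400 mSv/h.
Dose = rate × time = 0.09400 mSv/h × 3.000 h = 0.2820 mSv.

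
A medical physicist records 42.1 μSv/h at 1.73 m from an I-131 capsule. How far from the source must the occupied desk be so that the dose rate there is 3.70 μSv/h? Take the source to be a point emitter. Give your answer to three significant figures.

5.84 m

By the inverse-square law, d₂ = d₁·√(I₁/I₂).
I₁/I₂ = 42.1/3.70 = 11.38, so d₂ = 1.73 × √11.38 = 5.836 m.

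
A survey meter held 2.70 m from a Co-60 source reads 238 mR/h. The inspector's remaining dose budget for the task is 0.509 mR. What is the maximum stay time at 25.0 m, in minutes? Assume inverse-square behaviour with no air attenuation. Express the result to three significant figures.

Intensity scales as (d₁/d₂)², so rate at 25.0 m:
(2.70/25.0)² = 0.01166, so 238 × 0.01166 = 2.775 mR/h.
Stay time = 0.509 mR ÷ 2.775 mR/h = 0.1834 h = 11.00 min.

11.0 min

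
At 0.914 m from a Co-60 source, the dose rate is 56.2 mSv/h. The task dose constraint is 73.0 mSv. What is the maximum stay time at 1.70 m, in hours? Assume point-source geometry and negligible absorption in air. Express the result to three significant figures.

Applying the 1/r² law, rate at 1.70 m:
56.2 × (0.914/1.70)² = 56.2 × 0.2891 = 16.25 mSv/h.
Stay time = 73.0 mSv ÷ 16.25 mSv/h = 4.492 h.

4.49 h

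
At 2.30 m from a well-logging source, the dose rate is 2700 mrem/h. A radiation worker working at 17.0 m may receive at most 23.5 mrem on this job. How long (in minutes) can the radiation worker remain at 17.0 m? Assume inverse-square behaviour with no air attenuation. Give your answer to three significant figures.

28.5 min

Using I₁d₁² = I₂d₂², rate at 17.0 m:
2700 × (2.30/17.0)² = 2700 × 0.01830 = 49.41 mrem/h.
Stay time = 23.5 mrem ÷ 49.41 mrem/h = 0.4756 h = 28.54 min.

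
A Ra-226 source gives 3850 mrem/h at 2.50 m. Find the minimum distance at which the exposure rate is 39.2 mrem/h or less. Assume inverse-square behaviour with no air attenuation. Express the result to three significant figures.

Applying the 1/r² law, d₂ = d₁·√(I₁/I₂).
I₁/I₂ = 3850/39.2 = 98.21, so d₂ = 2.50 × √98.21 = 24.78 m.

24.8 m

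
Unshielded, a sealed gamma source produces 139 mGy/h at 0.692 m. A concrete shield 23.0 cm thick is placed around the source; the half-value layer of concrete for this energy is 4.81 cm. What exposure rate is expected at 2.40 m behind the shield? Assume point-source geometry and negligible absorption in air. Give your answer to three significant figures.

0.420 mGy/h

Distance alone: 139 × (0.692/2.40)² = 139 × 0.08314 = 11.56 mGy/h.
Shield: 23.0/4.81 = 4.782 half-value layers → attenuation 2^(−4.782) = 0.03635.
Combined: 11.56 × 0.03635 = 0.4202 mGy/h.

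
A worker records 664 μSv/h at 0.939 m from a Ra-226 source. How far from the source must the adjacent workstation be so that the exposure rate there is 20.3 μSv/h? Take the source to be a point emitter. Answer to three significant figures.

Intensity scales as (d₁/d₂)², so d₂ = d₁·√(I₁/I₂).
I₁/I₂ = 664/20.3 = 32.71, so d₂ = 0.939 × √32.71 = 5.370 m.

5.37 m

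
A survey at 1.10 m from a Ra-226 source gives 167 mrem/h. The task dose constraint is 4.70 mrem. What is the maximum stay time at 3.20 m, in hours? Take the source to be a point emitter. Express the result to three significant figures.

0.238 h

Intensity scales as (d₁/d₂)², so rate at 3.20 m:
(1.10/3.20)² = 0.1182, so 167 × 0.1182 = 19.74 mrem/h.
Stay time = 4.70 mrem ÷ 19.74 mrem/h = 0.2381 h.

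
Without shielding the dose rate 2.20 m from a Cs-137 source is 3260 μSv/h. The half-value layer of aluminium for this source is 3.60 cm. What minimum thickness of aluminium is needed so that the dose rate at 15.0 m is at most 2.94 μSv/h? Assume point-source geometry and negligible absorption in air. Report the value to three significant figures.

At 15.0 m, distance alone gives (2.20/15.0)² = 0.02151, so 3260 × 0.02151 = 70.12 μSv/h.
Further attenuation needed: 70.12/2.94 = 23.85.
n = log₂(23.85) = 4.576 half-value layers.
Thickness = 4.576 × 3.60 cm = 16.47 cm.

16.5 cm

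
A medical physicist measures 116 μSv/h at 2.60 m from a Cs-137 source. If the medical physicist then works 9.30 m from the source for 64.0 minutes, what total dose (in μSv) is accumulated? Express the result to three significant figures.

9.67 μSv

By the inverse-square law, rate at 9.30 m:
(2.60/9.30)² = 0.07816, so 116 × 0.07816 = 9.067 μSv/h.
Dose = rate × time = 9.067 μSv/h × 1.067 h = 9.674 μSv.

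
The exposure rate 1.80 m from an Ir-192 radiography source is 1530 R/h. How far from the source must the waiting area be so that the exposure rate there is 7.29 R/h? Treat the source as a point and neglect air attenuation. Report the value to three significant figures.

26.1 m

Since intensity falls as 1/r², d₂ = d₁·√(I₁/I₂).
I₁/I₂ = 1530/7.29 = 209.9, so d₂ = 1.80 × √209.9 = 26.08 m.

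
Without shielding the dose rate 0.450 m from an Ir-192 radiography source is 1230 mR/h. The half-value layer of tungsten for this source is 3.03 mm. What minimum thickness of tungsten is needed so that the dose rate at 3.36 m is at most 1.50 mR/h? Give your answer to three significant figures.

At 3.36 m, distance alone gives (0.450/3.36)² = 0.01794, so 1230 × 0.01794 = 22.07 mR/h.
Further attenuation needed: 22.07/1.50 = 14.71.
n = log₂(14.71) = 3.879 half-value layers.
Thickness = 3.879 × 3.03 mm = 11.75 mm.

11.8 mm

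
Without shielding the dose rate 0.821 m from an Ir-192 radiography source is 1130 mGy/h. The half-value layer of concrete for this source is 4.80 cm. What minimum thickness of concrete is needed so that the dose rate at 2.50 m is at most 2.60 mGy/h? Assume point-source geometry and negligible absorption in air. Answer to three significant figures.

26.6 cm

At 2.50 m, distance alone gives 1130 × (0.821/2.50)² = 1130 × 0.1078 = 121.8 mGy/h.
Further attenuation needed: 121.8/2.60 = 46.85.
n = log₂(46.85) = 5.550 half-value layers.
Thickness = 5.550 × 4.80 cm = 26.64 cm.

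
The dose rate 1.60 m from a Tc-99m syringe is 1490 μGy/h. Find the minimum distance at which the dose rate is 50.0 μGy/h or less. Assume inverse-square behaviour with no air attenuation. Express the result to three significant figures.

Using I₁d₁² = I₂d₂², d₂ = d₁·√(I₁/I₂).
I₁/I₂ = 1490/50.0 = 29.80, so d₂ = 1.60 × √29.80 = 8.734 m.

8.73 m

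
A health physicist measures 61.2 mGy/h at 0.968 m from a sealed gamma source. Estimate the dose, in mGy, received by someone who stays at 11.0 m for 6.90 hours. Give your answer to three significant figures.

3.27 mGy

Since intensity falls as 1/r², rate at 11.0 m:
(0.968/11.0)² = 0.007744, so 61.2 × 0.007744 = 0.4739 mGy/h.
Dose = rate × time = 0.4739 mGy/h × 6.900 h = 3.270 mGy.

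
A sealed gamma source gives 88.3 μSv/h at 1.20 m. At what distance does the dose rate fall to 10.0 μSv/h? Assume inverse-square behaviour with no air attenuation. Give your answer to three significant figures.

Applying the 1/r² law, d₂ = d₁·√(I₁/I₂).
I₁/I₂ = 88.3/10.0 = 8.830, so d₂ = 1.20 × √8.830 = 3.566 m.

3.57 m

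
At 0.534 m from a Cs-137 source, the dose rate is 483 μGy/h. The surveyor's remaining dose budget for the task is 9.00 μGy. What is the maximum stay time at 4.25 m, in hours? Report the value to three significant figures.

Since intensity falls as 1/r², rate at 4.25 m:
(0.534/4.25)² = 0.01579, so 483 × 0.01579 = 7.627 μGy/h.
Stay time = 9.00 μGy ÷ 7.627 μGy/h = 1.180 h.

1.18 h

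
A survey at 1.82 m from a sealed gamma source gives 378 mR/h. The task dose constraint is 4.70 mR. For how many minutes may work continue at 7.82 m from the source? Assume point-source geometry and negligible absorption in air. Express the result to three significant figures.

13.8 min

Using I₁d₁² = I₂d₂², rate at 7.82 m:
(1.82/7.82)² = 0.05417, so 378 × 0.05417 = 20.48 mR/h.
Stay time = 4.70 mR ÷ 20.48 mR/h = 0.2295 h = 13.77 min.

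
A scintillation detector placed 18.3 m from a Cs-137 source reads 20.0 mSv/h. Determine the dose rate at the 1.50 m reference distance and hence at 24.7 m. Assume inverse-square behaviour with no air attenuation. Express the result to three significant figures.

Applying the 1/r² law,
At 1.50 m: (18.3/1.50)² = 148.8, so 20.0 × 148.8 = 2976 mSv/h
At 24.7 m: 2976 × (1.50/24.7)² = 2976 × 0.003688 = 10.98 mSv/h.

2980 mSv/h; 11.0 mSv/h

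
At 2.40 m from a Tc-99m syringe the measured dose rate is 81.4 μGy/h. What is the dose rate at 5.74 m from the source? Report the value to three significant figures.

14.2 μGy/h

Applying the 1/r² law, scaling from 2.40 m to 5.74 m:
81.4 × (2.40/5.74)² = 81.4 × 0.1748 = 14.23 μGy/h.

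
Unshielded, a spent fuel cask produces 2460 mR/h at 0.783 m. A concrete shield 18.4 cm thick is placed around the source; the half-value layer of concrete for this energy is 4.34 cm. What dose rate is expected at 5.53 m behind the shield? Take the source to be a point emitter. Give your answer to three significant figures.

2.61 mR/h

Distance alone: 2460 × (0.783/5.53)² = 2460 × 0.02005 = 49.32 mR/h.
Shield: 18.4/4.34 = 4.240 half-value layers → attenuation 2^(−4.240) = 0.05292.
Combined: 49.32 × 0.05292 = 2.610 mR/h.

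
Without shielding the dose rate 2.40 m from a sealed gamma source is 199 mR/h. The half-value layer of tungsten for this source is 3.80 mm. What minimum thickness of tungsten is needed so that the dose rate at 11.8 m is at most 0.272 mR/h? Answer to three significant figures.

At 11.8 m, distance alone gives (2.40/11.8)² = 0.04137, so 199 × 0.04137 = 8.233 mR/h.
Further attenuation needed: 8.233/0.272 = 30.27.
n = log₂(30.27) = 4.920 half-value layers.
Thickness = 4.920 × 3.80 mm = 18.70 mm.

18.7 mm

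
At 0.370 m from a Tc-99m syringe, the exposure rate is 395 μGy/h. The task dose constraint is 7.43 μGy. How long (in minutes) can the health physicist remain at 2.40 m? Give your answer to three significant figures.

47.5 min

Applying the 1/r² law, rate at 2.40 m:
(0.370/2.40)² = 0.02377, so 395 × 0.02377 = 9.389 μGy/h.
Stay time = 7.43 μGy ÷ 9.389 μGy/h = 0.7914 h = 47.48 min.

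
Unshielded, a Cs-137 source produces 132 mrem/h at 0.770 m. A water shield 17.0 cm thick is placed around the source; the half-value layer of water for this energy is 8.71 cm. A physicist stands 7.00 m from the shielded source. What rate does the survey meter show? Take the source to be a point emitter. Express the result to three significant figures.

0.413 mrem/h

Distance alone: (0.770/7.00)² = 0.01210, so 132 × 0.01210 = 1.597 mrem/h.
Shield: 17.0/8.71 = 1.952 half-value layers → attenuation 2^(−1.952) = 0.2585.
Combined: 1.597 × 0.2585 = 0.4128 mrem/h.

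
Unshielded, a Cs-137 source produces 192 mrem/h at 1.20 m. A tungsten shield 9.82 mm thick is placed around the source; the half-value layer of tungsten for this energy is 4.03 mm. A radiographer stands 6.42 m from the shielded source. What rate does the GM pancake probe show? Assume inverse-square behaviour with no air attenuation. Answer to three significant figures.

1.24 mrem/h

Distance alone: (1.20/6.42)² = 0.03494, so 192 × 0.03494 = 6.708 mrem/h.
Shield: 9.82/4.03 = 2.437 half-value layers → attenuation 2^(−2.437) = 0.1847.
Combined: 6.708 × 0.1847 = 1.239 mrem/h.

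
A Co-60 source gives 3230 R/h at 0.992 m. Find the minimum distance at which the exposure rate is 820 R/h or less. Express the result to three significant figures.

1.97 m

By the inverse-square law, d₂ = d₁·√(I₁/I₂).
I₁/I₂ = 3230/820 = 3.939, so d₂ = 0.992 × √3.939 = 1.969 m.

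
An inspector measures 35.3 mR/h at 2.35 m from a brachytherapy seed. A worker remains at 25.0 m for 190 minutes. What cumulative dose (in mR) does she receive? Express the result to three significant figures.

By the inverse-square law, rate at 25.0 m:
(2.35/25.0)² = 0.008836, so 35.3 × 0.008836 = 0.3119 mR/h.
Dose = rate × time = 0.3119 mR/h × 3.167 h = 0.9878 mR.

0.988 mR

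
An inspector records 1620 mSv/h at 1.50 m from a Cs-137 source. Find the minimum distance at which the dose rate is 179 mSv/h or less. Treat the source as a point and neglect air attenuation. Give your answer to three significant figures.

4.51 m

Using I₁d₁² = I₂d₂², d₂ = d₁·√(I₁/I₂).
I₁/I₂ = 1620/179 = 9.050, so d₂ = 1.50 × √9.050 = 4.512 m.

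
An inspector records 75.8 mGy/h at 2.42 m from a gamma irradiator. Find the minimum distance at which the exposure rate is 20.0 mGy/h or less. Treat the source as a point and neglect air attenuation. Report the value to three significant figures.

Using I₁d₁² = I₂d₂², d₂ = d₁·√(I₁/I₂).
I₁/I₂ = 75.8/20.0 = 3.790, so d₂ = 2.42 × √3.790 = 4.711 m.

4.71 m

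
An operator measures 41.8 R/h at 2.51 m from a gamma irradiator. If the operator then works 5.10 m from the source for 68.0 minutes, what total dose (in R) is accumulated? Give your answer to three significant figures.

Applying the 1/r² law, rate at 5.10 m:
41.8 × (2.51/5.10)² = 41.8 × 0.2422 = 10.12 R/h.
Dose = rate × time = 10.12 R/h × 1.133 h = 11.47 R.

11.5 R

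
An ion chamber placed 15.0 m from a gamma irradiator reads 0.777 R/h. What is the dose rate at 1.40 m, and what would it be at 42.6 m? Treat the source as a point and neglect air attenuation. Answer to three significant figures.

89.2 R/h; 0.0963 R/h

Using I₁d₁² = I₂d₂²,
At 1.40 m: 0.777 × (15.0/1.40)² = 0.777 × 114.8 = 89.20 R/h
At 42.6 m: 89.20 × (1.40/42.6)² = 89.20 × 0.001080 = 0.09634 R/h.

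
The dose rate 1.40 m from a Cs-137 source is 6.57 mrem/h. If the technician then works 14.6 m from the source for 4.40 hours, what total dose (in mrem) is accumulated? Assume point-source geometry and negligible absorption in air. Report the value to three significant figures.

0.266 mrem

By the inverse-square law, rate at 14.6 m:
6.57 × (1.40/14.6)² = 6.57 × 0.009195 = 0.06041 mrem/h.
Dose = rate × time = 0.06041 mrem/h × 4.400 h = 0.2658 mrem.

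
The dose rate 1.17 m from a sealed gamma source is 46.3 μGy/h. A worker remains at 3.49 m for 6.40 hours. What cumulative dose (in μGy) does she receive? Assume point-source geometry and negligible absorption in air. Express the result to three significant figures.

Since intensity falls as 1/r², rate at 3.49 m:
46.3 × (1.17/3.49)² = 46.3 × 0.1124 = 5.204 μGy/h.
Dose = rate × time = 5.204 μGy/h × 6.400 h = 33.31 μGy.

33.3 μGy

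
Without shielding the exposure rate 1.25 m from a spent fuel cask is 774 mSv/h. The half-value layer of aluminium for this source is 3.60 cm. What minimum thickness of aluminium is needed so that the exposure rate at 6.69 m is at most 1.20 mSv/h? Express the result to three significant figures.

At 6.69 m, distance alone gives (1.25/6.69)² = 0.03491, so 774 × 0.03491 = 27.02 mSv/h.
Further attenuation needed: 27.02/1.20 = 22.52.
n = log₂(22.52) = 4.493 half-value layers.
Thickness = 4.493 × 3.60 cm = 16.17 cm.

16.2 cm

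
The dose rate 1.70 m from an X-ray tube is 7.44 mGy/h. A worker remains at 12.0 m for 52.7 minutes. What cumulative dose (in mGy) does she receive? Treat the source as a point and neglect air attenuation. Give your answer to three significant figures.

Since intensity falls as 1/r², rate at 12.0 m:
7.44 × (1.70/12.0)² = 7.44 × 0.02007 = 0.1493 mGy/h.
Dose = rate × time = 0.1493 mGy/h × 0.8783 h = 0.1311 mGy.

0.131 mGy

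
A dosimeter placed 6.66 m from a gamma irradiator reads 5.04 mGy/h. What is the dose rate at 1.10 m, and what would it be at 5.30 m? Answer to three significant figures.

185 mGy/h; 7.96 mGy/h

Using I₁d₁² = I₂d₂²,
At 1.10 m: (6.66/1.10)² = 36.66, so 5.04 × 36.66 = 184.8 mGy/h
At 5.30 m: (1.10/5.30)² = 0.04308, so 184.8 × 0.04308 = 7.961 mGy/h.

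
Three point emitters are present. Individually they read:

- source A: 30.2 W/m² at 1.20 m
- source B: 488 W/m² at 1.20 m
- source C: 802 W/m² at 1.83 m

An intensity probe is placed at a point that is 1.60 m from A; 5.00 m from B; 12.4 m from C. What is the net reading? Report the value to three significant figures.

Each source contributes Iᵢ·(dᵢ/rᵢ)²; contributions add.
A: 30.2 × (1.20/1.60)² = 16.99 W/m²
B: 488 × (1.20/5.00)² = 28.11 W/m²
C: 802 × (1.83/12.4)² = 17.47 W/m²
Total = 16.99 + 28.11 + 17.47 = 62.57 W/m².

62.6 W/m²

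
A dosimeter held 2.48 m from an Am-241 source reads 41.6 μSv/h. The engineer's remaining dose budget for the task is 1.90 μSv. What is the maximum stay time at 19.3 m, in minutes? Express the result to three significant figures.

166 min

Since intensity falls as 1/r², rate at 19.3 m:
(2.48/19.3)² = 0.01651, so 41.6 × 0.01651 = 0.6868 μSv/h.
Stay time = 1.90 μSv ÷ 0.6868 μSv/h = 2.766 h = 166.0 min.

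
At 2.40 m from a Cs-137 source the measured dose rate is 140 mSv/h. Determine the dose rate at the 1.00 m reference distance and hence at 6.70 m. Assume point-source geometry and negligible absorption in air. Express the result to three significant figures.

806 mSv/h; 18.0 mSv/h

Applying the 1/r² law,
At 1.00 m: 140 × (2.40/1.00)² = 140 × 5.760 = 806.4 mSv/h
At 6.70 m: (1.00/6.70)² = 0.02228, so 806.4 × 0.02228 = 17.97 mSv/h.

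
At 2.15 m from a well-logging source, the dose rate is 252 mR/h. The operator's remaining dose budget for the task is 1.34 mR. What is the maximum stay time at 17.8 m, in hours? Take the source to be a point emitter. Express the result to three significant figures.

0.364 h

Since intensity falls as 1/r², rate at 17.8 m:
(2.15/17.8)² = 0.01459, so 252 × 0.01459 = 3.677 mR/h.
Stay time = 1.34 mR ÷ 3.677 mR/h = 0.3644 h.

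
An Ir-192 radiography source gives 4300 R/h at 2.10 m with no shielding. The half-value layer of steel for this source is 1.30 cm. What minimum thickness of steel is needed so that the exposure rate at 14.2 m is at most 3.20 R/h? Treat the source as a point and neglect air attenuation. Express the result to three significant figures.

6.34 cm

At 14.2 m, distance alone gives (2.10/14.2)² = 0.02187, so 4300 × 0.02187 = 94.04 R/h.
Further attenuation needed: 94.04/3.20 = 29.39.
n = log₂(29.39) = 4.877 half-value layers.
Thickness = 4.877 × 1.30 cm = 6.340 cm.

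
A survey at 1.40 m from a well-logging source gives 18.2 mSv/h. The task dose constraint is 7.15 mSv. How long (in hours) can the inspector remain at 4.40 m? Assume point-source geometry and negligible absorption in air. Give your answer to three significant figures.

By the inverse-square law, rate at 4.40 m:
(1.40/4.40)² = 0.1012, so 18.2 × 0.1012 = 1.842 mSv/h.
Stay time = 7.15 mSv ÷ 1.842 mSv/h = 3.882 h.

3.88 h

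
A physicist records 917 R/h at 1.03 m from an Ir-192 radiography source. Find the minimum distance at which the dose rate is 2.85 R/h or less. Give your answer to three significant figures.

Intensity scales as (d₁/d₂)², so d₂ = d₁·√(I₁/I₂).
I₁/I₂ = 917/2.85 = 321.8, so d₂ = 1.03 × √321.8 = 18.48 m.

18.5 m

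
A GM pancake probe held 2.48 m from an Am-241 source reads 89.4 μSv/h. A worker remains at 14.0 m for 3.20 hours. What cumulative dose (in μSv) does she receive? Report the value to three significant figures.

Since intensity falls as 1/r², rate at 14.0 m:
89.4 × (2.48/14.0)² = 89.4 × 0.03138 = 2.805 μSv/h.
Dose = rate × time = 2.805 μSv/h × 3.200 h = 8.976 μSv.

8.98 μSv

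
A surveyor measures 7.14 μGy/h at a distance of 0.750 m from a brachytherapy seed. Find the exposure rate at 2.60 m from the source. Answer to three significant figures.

0.594 μGy/h

Since intensity falls as 1/r², the rate at 2.60 m is
7.14 × (0.750/2.60)² = 7.14 × 0.08321 = 0.5941 μGy/h.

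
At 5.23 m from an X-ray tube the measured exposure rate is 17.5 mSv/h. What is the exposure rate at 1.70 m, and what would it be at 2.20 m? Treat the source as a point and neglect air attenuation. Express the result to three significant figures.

166 mSv/h; 98.9 mSv/h

Since intensity falls as 1/r²,
At 1.70 m: 17.5 × (5.23/1.70)² = 17.5 × 9.465 = 165.6 mSv/h
At 2.20 m: 165.6 × (1.70/2.20)² = 165.6 × 0.5971 = 98.88 mSv/h.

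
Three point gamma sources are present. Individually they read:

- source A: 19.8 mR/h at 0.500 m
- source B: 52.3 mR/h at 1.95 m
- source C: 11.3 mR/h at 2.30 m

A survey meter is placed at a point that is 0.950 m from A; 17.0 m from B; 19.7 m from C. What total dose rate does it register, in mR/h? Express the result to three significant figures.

6.33 mR/h

By superposition, sum each source's inverse-square contribution:
A: 19.8 × (0.500/0.950)² = 5.485 mR/h
B: 52.3 × (1.95/17.0)² = 0.6881 mR/h
C: 11.3 × (2.30/19.7)² = 0.1540 mR/h
Total = 5.485 + 0.6881 + 0.1540 = 6.327 mR/h.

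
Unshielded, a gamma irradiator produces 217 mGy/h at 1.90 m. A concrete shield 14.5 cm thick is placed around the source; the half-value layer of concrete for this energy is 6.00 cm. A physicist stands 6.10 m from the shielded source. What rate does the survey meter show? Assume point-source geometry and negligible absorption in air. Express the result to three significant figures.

3.94 mGy/h

Distance alone: 217 × (1.90/6.10)² = 217 × 0.09702 = 21.05 mGy/h.
Shield: 14.5/6.00 = 2.417 half-value layers → attenuation 2^(−2.417) = 0.1872.
Combined: 21.05 × 0.1872 = 3.941 mGy/h.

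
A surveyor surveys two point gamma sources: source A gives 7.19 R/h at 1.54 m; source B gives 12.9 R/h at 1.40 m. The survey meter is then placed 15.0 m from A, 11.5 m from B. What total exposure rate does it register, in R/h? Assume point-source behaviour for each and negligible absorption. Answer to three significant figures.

0.267 R/h

Each source contributes Iᵢ·(dᵢ/rᵢ)²; contributions add.
A: 7.19 × (1.54/15.0)² = 0.07579 R/h
B: 12.9 × (1.40/11.5)² = 0.1912 R/h
Total = 0.07579 + 0.1912 = 0.2670 R/h.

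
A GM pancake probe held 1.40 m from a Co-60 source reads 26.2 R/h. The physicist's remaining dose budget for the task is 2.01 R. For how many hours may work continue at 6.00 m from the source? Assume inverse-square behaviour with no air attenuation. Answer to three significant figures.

1.41 h

Since intensity falls as 1/r², rate at 6.00 m:
(1.40/6.00)² = 0.05444, so 26.2 × 0.05444 = 1.426 R/h.
Stay time = 2.01 R ÷ 1.426 R/h = 1.410 h.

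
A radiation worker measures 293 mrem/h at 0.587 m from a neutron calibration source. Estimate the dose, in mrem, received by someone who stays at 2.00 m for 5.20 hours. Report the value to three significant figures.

131 mrem

Since intensity falls as 1/r², rate at 2.00 m:
(0.587/2.00)² = 0.08614, so 293 × 0.08614 = 25.24 mrem/h.
Dose = rate × time = 25.24 mrem/h × 5.200 h = 131.2 mrem.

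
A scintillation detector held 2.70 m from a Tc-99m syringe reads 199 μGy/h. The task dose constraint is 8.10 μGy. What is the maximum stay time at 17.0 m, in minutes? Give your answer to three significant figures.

Applying the 1/r² law, rate at 17.0 m:
(2.70/17.0)² = 0.02522, so 199 × 0.02522 = 5.019 μGy/h.
Stay time = 8.10 μGy ÷ 5.019 μGy/h = 1.614 h = 96.84 min.

96.8 min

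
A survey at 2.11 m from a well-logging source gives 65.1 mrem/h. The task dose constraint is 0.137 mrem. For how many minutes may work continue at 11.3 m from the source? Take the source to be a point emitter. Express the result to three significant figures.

Using I₁d₁² = I₂d₂², rate at 11.3 m:
(2.11/11.3)² = 0.03487, so 65.1 × 0.03487 = 2.270 mrem/h.
Stay time = 0.137 mrem ÷ 2.270 mrem/h = 0.06035 h = 3.621 min.

3.62 min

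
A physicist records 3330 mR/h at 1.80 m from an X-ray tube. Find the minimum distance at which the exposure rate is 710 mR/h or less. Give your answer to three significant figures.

3.90 m

Applying the 1/r² law, d₂ = d₁·√(I₁/I₂).
I₁/I₂ = 3330/710 = 4.690, so d₂ = 1.80 × √4.690 = 3.898 m.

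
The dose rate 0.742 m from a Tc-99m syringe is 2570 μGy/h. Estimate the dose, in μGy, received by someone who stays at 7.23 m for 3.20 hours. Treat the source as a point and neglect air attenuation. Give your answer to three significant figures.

86.6 μGy

Applying the 1/r² law, rate at 7.23 m:
(0.742/7.23)² = 0.01053, so 2570 × 0.01053 = 27.06 μGy/h.
Dose = rate × time = 27.06 μGy/h × 3.200 h = 86.59 μGy.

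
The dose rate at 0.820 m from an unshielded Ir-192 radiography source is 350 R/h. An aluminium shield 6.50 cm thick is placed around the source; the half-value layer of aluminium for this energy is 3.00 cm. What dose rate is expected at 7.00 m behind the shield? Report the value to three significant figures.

Distance alone: 350 × (0.820/7.00)² = 350 × 0.01372 = 4.802 R/h.
Shield: 6.50/3.00 = 2.167 half-value layers → attenuation 2^(−2.167) = 0.2227.
Combined: 4.802 × 0.2227 = 1.069 R/h.

1.07 R/h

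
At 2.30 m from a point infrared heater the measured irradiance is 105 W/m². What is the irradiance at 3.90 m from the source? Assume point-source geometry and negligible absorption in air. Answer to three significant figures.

By the inverse-square law, scaling from 2.30 m to 3.90 m:
105 × (2.30/3.90)² = 105 × 0.3478 = 36.52 W/m².

36.5 W/m²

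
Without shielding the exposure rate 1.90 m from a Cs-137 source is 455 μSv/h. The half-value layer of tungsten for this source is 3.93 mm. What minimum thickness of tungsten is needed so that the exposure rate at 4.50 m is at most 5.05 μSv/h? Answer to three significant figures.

At 4.50 m, distance alone gives 455 × (1.90/4.50)² = 455 × 0.1783 = 81.13 μSv/h.
Further attenuation needed: 81.13/5.05 = 16.07.
n = log₂(16.07) = 4.006 half-value layers.
Thickness = 4.006 × 3.93 mm = 15.74 mm.

15.7 mm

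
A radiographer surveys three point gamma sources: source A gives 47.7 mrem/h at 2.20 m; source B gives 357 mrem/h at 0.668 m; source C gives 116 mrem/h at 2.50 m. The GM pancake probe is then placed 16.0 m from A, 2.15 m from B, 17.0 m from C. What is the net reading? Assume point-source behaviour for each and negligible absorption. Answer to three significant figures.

37.9 mrem/h

By superposition, sum each source's inverse-square contribution:
A: 47.7 × (2.20/16.0)² = 0.9018 mrem/h
B: 357 × (0.668/2.15)² = 34.46 mrem/h
C: 116 × (2.50/17.0)² = 2.509 mrem/h
Total = 0.9018 + 34.46 + 2.509 = 37.87 mrem/h.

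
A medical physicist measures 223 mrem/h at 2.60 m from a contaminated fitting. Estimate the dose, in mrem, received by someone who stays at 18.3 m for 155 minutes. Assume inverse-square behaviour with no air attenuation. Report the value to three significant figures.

Applying the 1/r² law, rate at 18.3 m:
(2.60/18.3)² = 0.02019, so 223 × 0.02019 = 4.502 mrem/h.
Dose = rate × time = 4.502 mrem/h × 2.583 h = 11.63 mrem.

11.6 mrem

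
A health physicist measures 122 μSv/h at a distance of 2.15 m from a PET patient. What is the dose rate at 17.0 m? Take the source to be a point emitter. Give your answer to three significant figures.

1.95 μSv/h

Intensity scales as (d₁/d₂)², so the rate at 17.0 m is
122 × (2.15/17.0)² = 122 × 0.01599 = 1.951 μSv/h.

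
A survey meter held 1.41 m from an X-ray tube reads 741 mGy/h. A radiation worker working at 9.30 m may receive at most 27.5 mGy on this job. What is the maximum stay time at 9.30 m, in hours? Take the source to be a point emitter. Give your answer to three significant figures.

Intensity scales as (d₁/d₂)², so rate at 9.30 m:
741 × (1.41/9.30)² = 741 × 0.02299 = 17.04 mGy/h.
Stay time = 27.5 mGy ÷ 17.04 mGy/h = 1.614 h.

1.61 h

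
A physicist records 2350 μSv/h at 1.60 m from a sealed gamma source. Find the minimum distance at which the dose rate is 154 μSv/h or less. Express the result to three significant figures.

6.25 m

Using I₁d₁² = I₂d₂², d₂ = d₁·√(I₁/I₂).
I₁/I₂ = 2350/154 = 15.26, so d₂ = 1.60 × √15.26 = 6.250 m.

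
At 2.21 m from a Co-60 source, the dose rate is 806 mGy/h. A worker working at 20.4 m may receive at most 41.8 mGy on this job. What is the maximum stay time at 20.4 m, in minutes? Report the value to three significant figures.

265 min

Intensity scales as (d₁/d₂)², so rate at 20.4 m:
806 × (2.21/20.4)² = 806 × 0.01174 = 9.462 mGy/h.
Stay time = 41.8 mGy ÷ 9.462 mGy/h = 4.418 h = 265.1 min.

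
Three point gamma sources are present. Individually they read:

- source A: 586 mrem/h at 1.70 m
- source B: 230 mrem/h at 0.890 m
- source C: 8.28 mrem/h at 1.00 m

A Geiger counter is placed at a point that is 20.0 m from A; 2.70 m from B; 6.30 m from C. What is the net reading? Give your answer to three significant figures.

29.4 mrem/h

Each source contributes Iᵢ·(dᵢ/rᵢ)²; contributions add.
A: 586 × (1.70/20.0)² = 4.234 mrem/h
B: 230 × (0.890/2.70)² = 24.99 mrem/h
C: 8.28 × (1.00/6.30)² = 0.2086 mrem/h
Total = 4.234 + 24.99 + 0.2086 = 29.43 mrem/h.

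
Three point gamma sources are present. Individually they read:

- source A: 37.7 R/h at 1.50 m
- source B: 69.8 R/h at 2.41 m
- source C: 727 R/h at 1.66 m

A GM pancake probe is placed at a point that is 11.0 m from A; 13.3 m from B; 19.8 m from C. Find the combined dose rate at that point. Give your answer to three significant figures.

By superposition, sum each source's inverse-square contribution:
A: 37.7 × (1.50/11.0)² = 0.7010 R/h
B: 69.8 × (2.41/13.3)² = 2.292 R/h
C: 727 × (1.66/19.8)² = 5.110 R/h
Total = 0.7010 + 2.292 + 5.110 = 8.103 R/h.

8.10 R/h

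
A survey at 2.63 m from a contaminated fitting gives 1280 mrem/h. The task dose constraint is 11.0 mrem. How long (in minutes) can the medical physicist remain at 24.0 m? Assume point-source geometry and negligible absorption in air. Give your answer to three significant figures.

42.9 min

Intensity scales as (d₁/d₂)², so rate at 24.0 m:
1280 × (2.63/24.0)² = 1280 × 0.01201 = 15.37 mrem/h.
Stay time = 11.0 mrem ÷ 15.37 mrem/h = 0.7157 h = 42.94 min.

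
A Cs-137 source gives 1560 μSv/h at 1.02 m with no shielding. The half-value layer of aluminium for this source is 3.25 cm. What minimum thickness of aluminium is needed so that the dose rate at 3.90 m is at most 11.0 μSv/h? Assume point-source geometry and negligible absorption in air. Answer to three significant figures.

At 3.90 m, distance alone gives 1560 × (1.02/3.90)² = 1560 × 0.06840 = 106.7 μSv/h.
Further attenuation needed: 106.7/11.0 = 9.700.
n = log₂(9.700) = 3.278 half-value layers.
Thickness = 3.278 × 3.25 cm = 10.65 cm.

10.7 cm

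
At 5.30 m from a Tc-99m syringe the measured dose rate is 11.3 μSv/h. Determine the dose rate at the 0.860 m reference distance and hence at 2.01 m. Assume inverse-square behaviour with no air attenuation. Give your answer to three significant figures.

429 μSv/h; 78.6 μSv/h

Using I₁d₁² = I₂d₂²,
At 0.860 m: (5.30/0.860)² = 37.98, so 11.3 × 37.98 = 429.2 μSv/h
At 2.01 m: 429.2 × (0.860/2.01)² = 429.2 × 0.1831 = 78.59 μSv/h.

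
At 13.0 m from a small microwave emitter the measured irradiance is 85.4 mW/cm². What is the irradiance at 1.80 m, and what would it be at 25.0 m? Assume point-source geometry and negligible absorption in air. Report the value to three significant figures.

Applying the 1/r² law,
At 1.80 m: (13.0/1.80)² = 52.16, so 85.4 × 52.16 = 4454 mW/cm²
At 25.0 m: (1.80/25.0)² = 0.005184, so 4454 × 0.005184 = 23.09 mW/cm².

4450 mW/cm²; 23.1 mW/cm²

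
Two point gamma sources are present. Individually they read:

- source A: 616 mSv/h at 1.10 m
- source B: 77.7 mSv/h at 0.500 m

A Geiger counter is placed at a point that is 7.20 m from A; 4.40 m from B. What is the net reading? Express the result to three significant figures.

15.4 mSv/h

By superposition, sum each source's inverse-square contribution:
A: 616 × (1.10/7.20)² = 14.38 mSv/h
B: 77.7 × (0.500/4.40)² = 1.003 mSv/h
Total = 14.38 + 1.003 = 15.38 mSv/h.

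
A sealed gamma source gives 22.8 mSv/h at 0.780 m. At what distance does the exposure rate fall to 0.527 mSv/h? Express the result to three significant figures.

Since intensity falls as 1/r², d₂ = d₁·√(I₁/I₂).
I₁/I₂ = 22.8/0.527 = 43.26, so d₂ = 0.780 × √43.26 = 5.130 m.

5.13 m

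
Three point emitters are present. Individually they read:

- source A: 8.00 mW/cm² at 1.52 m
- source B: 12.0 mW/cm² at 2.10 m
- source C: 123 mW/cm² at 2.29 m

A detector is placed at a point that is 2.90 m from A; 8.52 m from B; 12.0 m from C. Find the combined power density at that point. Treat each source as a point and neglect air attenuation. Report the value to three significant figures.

7.41 mW/cm²

By superposition, sum each source's inverse-square contribution:
A: 8.00 × (1.52/2.90)² = 2.198 mW/cm²
B: 12.0 × (2.10/8.52)² = 0.7290 mW/cm²
C: 123 × (2.29/12.0)² = 4.479 mW/cm²
Total = 2.198 + 0.7290 + 4.479 = 7.406 mW/cm².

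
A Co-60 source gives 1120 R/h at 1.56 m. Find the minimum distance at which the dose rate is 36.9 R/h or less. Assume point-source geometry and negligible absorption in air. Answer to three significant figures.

8.59 m

Since intensity falls as 1/r², d₂ = d₁·√(I₁/I₂).
I₁/I₂ = 1120/36.9 = 30.35, so d₂ = 1.56 × √30.35 = 8.594 m.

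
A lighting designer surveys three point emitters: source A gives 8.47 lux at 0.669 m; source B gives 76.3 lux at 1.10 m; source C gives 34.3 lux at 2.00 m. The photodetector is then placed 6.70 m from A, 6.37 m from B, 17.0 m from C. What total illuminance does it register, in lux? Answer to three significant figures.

By superposition, sum each source's inverse-square contribution:
A: 8.47 × (0.669/6.70)² = 0.08445 lux
B: 76.3 × (1.10/6.37)² = 2.275 lux
C: 34.3 × (2.00/17.0)² = 0.4747 lux
Total = 0.08445 + 2.275 + 0.4747 = 2.834 lux.

2.83 lux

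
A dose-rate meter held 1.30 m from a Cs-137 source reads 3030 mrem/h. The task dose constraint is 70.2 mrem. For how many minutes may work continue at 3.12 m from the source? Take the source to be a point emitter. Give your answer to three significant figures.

8.01 min

Since intensity falls as 1/r², rate at 3.12 m:
(1.30/3.12)² = 0.1736, so 3030 × 0.1736 = 526.0 mrem/h.
Stay time = 70.2 mrem ÷ 526.0 mrem/h = 0.1335 h = 8.010 min.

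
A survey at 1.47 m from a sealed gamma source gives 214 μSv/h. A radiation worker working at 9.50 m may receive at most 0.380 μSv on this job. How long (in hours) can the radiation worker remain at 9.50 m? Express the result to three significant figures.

0.0742 h

Using I₁d₁² = I₂d₂², rate at 9.50 m:
214 × (1.47/9.50)² = 214 × 0.02394 = 5.123 μSv/h.
Stay time = 0.380 μSv ÷ 5.123 μSv/h = 0.07418 h.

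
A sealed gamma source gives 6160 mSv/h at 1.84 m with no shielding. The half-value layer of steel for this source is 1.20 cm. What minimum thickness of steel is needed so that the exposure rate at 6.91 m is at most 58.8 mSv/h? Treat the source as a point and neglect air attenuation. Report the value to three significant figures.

3.47 cm

At 6.91 m, distance alone gives 6160 × (1.84/6.91)² = 6160 × 0.07091 = 436.8 mSv/h.
Further attenuation needed: 436.8/58.8 = 7.429.
n = log₂(7.429) = 2.893 half-value layers.
Thickness = 2.893 × 1.20 cm = 3.472 cm.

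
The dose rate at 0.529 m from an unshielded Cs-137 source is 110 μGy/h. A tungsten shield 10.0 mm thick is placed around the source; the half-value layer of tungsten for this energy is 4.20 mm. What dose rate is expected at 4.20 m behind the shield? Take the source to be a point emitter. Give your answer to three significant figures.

Distance alone: (0.529/4.20)² = 0.01586, so 110 × 0.01586 = 1.745 μGy/h.
Shield: 10.0/4.20 = 2.381 half-value layers → attenuation 2^(−2.381) = 0.1920.
Combined: 1.745 × 0.1920 = 0.3350 μGy/h.

0.335 μGy/h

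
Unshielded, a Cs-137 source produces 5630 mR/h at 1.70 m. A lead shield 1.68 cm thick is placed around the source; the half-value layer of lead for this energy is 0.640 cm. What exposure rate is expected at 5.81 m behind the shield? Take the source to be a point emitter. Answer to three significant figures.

78.1 mR/h

Distance alone: (1.70/5.81)² = 0.08561, so 5630 × 0.08561 = 482.0 mR/h.
Shield: 1.68/0.640 = 2.625 half-value layers → attenuation 2^(−2.625) = 0.1621.
Combined: 482.0 × 0.1621 = 78.13 mR/h.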